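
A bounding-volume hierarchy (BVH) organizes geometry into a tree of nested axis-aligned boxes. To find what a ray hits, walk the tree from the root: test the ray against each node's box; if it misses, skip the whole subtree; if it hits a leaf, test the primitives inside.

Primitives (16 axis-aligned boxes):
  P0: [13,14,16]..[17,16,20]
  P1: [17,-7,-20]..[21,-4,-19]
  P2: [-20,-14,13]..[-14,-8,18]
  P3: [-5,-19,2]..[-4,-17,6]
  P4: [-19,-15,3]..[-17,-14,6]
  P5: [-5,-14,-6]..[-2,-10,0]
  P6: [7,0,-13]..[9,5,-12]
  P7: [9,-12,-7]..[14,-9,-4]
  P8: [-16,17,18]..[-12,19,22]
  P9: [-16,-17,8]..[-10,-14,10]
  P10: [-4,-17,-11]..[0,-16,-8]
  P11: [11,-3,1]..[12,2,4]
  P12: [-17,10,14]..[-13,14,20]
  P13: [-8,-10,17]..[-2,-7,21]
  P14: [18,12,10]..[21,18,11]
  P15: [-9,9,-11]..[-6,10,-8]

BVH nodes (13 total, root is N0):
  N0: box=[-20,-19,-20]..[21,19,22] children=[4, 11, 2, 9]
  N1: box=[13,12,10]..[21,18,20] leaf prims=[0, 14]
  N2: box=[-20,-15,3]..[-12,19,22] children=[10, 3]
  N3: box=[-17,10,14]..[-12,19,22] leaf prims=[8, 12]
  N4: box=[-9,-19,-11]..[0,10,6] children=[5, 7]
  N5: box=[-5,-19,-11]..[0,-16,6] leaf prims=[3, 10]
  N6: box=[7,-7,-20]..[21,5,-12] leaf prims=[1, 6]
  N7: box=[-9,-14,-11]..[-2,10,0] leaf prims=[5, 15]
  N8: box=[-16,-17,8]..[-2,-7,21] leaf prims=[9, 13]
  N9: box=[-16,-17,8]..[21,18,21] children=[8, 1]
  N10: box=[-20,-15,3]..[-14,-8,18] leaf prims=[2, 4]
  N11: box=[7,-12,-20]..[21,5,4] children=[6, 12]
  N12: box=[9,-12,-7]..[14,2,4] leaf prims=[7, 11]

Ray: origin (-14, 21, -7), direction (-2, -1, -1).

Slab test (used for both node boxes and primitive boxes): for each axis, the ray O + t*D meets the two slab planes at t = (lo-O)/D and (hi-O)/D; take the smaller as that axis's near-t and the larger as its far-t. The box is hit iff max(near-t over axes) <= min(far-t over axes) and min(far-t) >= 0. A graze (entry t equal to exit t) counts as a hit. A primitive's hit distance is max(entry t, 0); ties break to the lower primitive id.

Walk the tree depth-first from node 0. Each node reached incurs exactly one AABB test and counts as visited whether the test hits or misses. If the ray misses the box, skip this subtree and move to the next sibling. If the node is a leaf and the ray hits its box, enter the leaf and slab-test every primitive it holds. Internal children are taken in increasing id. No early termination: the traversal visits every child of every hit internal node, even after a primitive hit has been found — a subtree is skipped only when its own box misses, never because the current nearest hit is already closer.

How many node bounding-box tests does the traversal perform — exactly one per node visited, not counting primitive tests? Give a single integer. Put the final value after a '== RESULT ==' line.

Trace the traversal:
N0 x:[-35/2,3] y:[2,40] z:[-29,13] -> hit [2,3], descend [2, 4, 9, 11]
  N2 x:[-1,3] y:[2,36] z:[-29,-10] -> miss, prune
  N4 x:[-7,-5/2] y:[11,40] z:[-13,4] -> miss, prune
  N9 x:[-35/2,1] y:[3,38] z:[-28,-15] -> miss, prune
  N11 x:[-35/2,-21/2] y:[16,33] z:[-11,13] -> miss, prune

5 AABB tests over nodes [0, 2, 4, 9, 11]; 0 leaves entered; closest miss.

== RESULT ==
5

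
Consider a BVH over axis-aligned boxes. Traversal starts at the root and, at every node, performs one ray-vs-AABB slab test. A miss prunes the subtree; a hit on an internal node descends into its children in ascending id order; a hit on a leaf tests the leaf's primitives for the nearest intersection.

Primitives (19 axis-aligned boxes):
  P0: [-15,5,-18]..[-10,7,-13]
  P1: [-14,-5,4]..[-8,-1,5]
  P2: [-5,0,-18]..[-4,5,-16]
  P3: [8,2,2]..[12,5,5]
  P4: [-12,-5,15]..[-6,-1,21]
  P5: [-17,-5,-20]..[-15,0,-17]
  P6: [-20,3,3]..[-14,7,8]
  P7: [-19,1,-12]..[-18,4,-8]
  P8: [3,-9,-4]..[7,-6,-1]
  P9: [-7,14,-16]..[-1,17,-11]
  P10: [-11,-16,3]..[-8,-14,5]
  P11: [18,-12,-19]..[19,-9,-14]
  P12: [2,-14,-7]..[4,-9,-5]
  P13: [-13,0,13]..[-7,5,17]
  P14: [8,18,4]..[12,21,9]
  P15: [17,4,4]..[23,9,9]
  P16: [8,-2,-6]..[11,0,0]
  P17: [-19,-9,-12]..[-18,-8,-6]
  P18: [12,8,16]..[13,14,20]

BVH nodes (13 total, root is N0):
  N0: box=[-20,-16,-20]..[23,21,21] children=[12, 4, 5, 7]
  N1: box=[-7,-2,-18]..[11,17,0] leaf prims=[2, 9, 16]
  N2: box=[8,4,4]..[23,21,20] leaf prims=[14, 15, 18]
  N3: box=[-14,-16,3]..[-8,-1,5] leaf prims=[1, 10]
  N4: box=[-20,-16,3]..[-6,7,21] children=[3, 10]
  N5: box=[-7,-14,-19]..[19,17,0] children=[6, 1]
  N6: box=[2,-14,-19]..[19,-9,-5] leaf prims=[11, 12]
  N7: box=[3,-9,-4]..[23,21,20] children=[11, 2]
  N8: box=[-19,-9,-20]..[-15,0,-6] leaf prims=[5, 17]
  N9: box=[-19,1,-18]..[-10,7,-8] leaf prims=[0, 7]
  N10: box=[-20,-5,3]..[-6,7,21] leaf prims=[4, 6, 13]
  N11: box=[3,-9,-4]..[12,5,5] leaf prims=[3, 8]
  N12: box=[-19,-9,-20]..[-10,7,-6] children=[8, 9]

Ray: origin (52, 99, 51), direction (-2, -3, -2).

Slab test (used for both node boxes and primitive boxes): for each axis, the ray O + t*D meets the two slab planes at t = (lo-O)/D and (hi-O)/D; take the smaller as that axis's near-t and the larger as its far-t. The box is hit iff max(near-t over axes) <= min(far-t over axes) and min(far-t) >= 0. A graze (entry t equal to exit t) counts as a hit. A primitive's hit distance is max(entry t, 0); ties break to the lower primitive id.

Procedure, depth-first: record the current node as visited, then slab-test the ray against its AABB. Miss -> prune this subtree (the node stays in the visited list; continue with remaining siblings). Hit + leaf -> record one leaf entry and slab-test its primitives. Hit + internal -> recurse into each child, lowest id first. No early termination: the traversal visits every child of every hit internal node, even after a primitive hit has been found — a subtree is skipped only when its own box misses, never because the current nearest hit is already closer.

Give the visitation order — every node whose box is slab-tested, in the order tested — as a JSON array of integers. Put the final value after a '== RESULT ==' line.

Traverse from the root:
N0 x:[29/2,36] y:[26,115/3] z:[15,71/2] -> hit [26,71/2], descend [4, 5, 7, 12]
  N4 x:[29,36] y:[92/3,115/3] z:[15,24] -> miss, prune
  N5 x:[33/2,59/2] y:[82/3,113/3] z:[51/2,35] -> hit [82/3,59/2], descend [1, 6]
    N1 x:[41/2,59/2] y:[82/3,101/3] z:[51/2,69/2] -> hit [82/3,59/2] leaf, test {P2(miss), P9(miss), P16(miss)}
    N6 x:[33/2,25] y:[36,113/3] z:[28,35] -> miss, prune
  N7 x:[29/2,49/2] y:[26,36] z:[31/2,55/2] -> miss, prune
  N12 x:[31,71/2] y:[92/3,36] z:[57/2,71/2] -> hit [31,71/2], descend [8, 9]
    N8 x:[67/2,71/2] y:[33,36] z:[57/2,71/2] -> hit [67/2,71/2] leaf, test {P5@t=34, P17(miss)}
    N9 x:[31,71/2] y:[92/3,98/3] z:[59/2,69/2] -> hit [31,98/3] leaf, test {P0(miss), P7(miss)}

Summary -> nodes [0, 4, 5, 1, 6, 7, 12, 8, 9]; box-tests=9; leaf-entries=3; first=P5

== RESULT ==
[0, 4, 5, 1, 6, 7, 12, 8, 9]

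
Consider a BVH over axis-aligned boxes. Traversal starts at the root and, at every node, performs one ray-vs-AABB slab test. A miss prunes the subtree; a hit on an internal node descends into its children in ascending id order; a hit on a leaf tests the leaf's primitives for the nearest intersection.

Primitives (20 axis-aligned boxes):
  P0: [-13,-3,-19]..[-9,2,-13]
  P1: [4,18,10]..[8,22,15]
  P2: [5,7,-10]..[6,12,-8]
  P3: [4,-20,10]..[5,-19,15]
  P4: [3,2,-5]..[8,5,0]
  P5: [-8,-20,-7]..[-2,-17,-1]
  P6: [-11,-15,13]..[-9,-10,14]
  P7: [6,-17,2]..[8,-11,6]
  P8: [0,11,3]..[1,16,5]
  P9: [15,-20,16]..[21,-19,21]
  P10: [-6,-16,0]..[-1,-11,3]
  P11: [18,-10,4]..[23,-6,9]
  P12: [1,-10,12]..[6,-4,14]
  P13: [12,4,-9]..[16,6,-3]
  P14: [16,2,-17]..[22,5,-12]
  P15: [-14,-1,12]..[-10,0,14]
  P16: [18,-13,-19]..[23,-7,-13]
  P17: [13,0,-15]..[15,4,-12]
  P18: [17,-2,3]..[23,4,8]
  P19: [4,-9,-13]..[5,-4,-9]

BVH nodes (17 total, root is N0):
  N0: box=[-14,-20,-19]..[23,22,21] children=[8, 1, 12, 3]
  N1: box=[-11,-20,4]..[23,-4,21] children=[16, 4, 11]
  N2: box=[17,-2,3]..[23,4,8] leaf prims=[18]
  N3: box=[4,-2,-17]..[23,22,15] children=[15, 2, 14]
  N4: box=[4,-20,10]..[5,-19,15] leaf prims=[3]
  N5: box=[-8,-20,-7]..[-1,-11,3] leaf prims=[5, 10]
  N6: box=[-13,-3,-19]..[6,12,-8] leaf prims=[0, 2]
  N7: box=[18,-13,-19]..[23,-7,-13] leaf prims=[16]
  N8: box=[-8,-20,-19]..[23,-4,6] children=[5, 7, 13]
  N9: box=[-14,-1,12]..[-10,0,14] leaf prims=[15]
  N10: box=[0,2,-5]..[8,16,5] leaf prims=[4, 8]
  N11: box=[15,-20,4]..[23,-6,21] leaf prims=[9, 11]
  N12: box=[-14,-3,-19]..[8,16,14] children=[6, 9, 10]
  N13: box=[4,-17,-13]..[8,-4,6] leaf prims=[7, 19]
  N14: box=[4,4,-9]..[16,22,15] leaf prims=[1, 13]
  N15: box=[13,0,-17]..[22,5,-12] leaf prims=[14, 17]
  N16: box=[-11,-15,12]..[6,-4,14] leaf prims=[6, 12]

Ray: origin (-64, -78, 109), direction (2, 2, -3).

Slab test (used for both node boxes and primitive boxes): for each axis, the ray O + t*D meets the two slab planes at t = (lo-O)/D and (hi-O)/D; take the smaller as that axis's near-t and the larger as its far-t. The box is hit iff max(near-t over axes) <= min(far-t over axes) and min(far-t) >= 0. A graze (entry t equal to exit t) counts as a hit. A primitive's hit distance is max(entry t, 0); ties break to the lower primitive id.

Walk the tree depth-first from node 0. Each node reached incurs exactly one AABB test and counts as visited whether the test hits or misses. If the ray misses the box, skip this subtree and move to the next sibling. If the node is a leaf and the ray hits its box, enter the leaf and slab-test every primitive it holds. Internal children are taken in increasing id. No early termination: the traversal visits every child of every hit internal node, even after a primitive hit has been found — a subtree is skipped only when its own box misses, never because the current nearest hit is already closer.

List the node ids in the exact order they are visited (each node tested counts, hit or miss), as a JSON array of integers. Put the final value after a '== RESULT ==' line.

Trace the traversal:
N0 x:[25,87/2] y:[29,50] z:[88/3,128/3] -> hit [88/3,128/3], descend [1, 3, 8, 12]
  N1 x:[53/2,87/2] y:[29,37] z:[88/3,35] -> hit [88/3,35], descend [4, 11, 16]
    N4 x:[34,69/2] y:[29,59/2] z:[94/3,33] -> miss, prune
    N11 x:[79/2,87/2] y:[29,36] z:[88/3,35] -> miss, prune
    N16 x:[53/2,35] y:[63/2,37] z:[95/3,97/3] -> hit [95/3,97/3] leaf, test {P6(miss), P12(miss)}
  N3 x:[34,87/2] y:[38,50] z:[94/3,42] -> hit [38,42], descend [2, 14, 15]
    N2 x:[81/2,87/2] y:[38,41] z:[101/3,106/3] -> miss, prune
    N14 x:[34,40] y:[41,50] z:[94/3,118/3] -> miss, prune
    N15 x:[77/2,43] y:[39,83/2] z:[121/3,42] -> hit [121/3,83/2] leaf, test {P14@t=121/3, P17(miss)}
  N8 x:[28,87/2] y:[29,37] z:[103/3,128/3] -> hit [103/3,37], descend [5, 7, 13]
    N5 x:[28,63/2] y:[29,67/2] z:[106/3,116/3] -> miss, prune
    N7 x:[41,87/2] y:[65/2,71/2] z:[122/3,128/3] -> miss, prune
    N13 x:[34,36] y:[61/2,37] z:[103/3,122/3] -> hit [103/3,36] leaf, test {P7(miss), P19(miss)}
  N12 x:[25,36] y:[75/2,47] z:[95/3,128/3] -> miss, prune

14 AABB tests over nodes [0, 1, 4, 11, 16, 3, 2, 14, 15, 8, 5, 7, 13, 12]; 3 leaves entered; closest P14.

== RESULT ==
[0, 1, 4, 11, 16, 3, 2, 14, 15, 8, 5, 7, 13, 12]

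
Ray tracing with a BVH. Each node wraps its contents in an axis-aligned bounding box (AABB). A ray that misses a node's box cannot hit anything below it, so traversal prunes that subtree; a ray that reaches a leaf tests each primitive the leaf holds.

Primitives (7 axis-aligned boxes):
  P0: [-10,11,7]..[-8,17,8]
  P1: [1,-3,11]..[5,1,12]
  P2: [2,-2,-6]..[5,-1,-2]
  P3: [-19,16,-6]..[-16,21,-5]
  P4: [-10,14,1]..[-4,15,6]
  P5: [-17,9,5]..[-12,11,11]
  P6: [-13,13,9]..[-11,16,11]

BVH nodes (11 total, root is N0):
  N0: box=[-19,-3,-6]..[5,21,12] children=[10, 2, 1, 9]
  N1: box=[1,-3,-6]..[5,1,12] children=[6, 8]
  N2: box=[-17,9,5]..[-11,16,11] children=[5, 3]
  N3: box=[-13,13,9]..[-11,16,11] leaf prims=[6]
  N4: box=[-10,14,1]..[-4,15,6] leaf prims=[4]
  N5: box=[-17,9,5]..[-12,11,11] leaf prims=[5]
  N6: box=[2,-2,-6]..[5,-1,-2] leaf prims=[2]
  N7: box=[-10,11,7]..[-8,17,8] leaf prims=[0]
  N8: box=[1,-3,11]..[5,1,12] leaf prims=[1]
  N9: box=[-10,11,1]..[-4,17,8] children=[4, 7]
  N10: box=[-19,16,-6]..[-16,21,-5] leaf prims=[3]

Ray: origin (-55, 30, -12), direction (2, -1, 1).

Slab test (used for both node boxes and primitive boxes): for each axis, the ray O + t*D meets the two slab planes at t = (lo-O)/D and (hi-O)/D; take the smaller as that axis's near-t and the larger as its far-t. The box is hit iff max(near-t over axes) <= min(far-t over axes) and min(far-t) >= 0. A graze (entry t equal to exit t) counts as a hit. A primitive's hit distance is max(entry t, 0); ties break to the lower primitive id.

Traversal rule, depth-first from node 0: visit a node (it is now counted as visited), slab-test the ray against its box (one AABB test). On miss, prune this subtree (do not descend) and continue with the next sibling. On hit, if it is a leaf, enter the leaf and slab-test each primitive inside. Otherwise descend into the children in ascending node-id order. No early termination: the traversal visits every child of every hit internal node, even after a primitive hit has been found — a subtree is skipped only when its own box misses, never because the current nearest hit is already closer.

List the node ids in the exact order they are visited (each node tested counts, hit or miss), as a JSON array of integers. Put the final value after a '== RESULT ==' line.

Trace the traversal:
N0 x:[18,30] y:[9,33] z:[6,24] -> hit [18,24], descend [1, 2, 9, 10]
  N1 x:[28,30] y:[29,33] z:[6,24] -> miss, prune
  N2 x:[19,22] y:[14,21] z:[17,23] -> hit [19,21], descend [3, 5]
    N3 x:[21,22] y:[14,17] z:[21,23] -> miss, prune
    N5 x:[19,43/2] y:[19,21] z:[17,23] -> hit [19,21] leaf, test {P5@t=19}
  N9 x:[45/2,51/2] y:[13,19] z:[13,20] -> miss, prune
  N10 x:[18,39/2] y:[9,14] z:[6,7] -> miss, prune

order=[0, 1, 2, 3, 5, 9, 10]  |boxes|=7  |leaves|=1  hit=P5

== RESULT ==
[0, 1, 2, 3, 5, 9, 10]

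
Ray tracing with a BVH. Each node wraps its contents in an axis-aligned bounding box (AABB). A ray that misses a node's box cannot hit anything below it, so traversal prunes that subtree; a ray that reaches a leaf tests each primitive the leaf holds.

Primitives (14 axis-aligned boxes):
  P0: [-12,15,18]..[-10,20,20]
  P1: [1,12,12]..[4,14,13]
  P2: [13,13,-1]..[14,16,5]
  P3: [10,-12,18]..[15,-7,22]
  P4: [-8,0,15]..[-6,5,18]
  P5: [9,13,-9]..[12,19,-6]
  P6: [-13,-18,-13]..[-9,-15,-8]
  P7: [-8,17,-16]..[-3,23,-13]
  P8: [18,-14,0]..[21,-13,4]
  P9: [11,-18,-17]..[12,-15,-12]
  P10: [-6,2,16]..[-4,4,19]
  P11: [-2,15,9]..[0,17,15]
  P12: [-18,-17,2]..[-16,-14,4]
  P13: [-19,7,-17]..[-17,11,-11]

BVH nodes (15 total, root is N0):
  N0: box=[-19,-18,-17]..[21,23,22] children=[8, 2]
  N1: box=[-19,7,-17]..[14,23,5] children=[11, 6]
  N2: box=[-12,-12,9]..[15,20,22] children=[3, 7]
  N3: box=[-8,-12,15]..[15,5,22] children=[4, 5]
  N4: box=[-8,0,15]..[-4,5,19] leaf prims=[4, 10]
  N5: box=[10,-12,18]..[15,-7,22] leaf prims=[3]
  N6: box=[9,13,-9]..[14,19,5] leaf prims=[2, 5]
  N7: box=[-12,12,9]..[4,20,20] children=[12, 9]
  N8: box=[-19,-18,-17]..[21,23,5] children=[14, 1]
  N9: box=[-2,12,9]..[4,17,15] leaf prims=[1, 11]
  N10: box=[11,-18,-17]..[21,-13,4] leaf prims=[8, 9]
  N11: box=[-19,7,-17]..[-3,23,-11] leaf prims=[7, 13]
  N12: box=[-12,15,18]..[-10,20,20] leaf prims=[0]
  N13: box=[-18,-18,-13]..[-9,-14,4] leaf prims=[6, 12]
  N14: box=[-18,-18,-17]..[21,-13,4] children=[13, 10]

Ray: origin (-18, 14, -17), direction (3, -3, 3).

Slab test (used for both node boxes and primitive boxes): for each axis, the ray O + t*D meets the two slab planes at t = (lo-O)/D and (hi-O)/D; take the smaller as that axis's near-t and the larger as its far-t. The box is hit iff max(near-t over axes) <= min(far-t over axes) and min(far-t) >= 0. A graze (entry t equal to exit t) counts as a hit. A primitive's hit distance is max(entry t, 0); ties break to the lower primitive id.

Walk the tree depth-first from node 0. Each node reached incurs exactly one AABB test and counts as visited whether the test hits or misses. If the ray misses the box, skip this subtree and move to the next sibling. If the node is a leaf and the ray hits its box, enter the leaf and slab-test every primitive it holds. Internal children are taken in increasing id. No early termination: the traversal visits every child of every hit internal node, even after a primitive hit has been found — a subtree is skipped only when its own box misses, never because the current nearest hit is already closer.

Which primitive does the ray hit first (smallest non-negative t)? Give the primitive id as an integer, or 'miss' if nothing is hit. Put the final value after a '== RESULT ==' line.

Walk:
N0 x:[-1/3,13] y:[-3,32/3] z:[0,13] -> hit [0,32/3], descend [2, 8]
  N2 x:[2,11] y:[-2,26/3] z:[26/3,13] -> hit [26/3,26/3], descend [3, 7]
    N3 x:[10/3,11] y:[3,26/3] z:[32/3,13] -> miss, prune
    N7 x:[2,22/3] y:[-2,2/3] z:[26/3,37/3] -> miss, prune
  N8 x:[-1/3,13] y:[-3,32/3] z:[0,22/3] -> hit [0,22/3], descend [1, 14]
    N1 x:[-1/3,32/3] y:[-3,7/3] z:[0,22/3] -> hit [0,7/3], descend [6, 11]
      N6 x:[9,32/3] y:[-5/3,1/3] z:[8/3,22/3] -> miss, prune
      N11 x:[-1/3,5] y:[-3,7/3] z:[0,2] -> hit [0,2] leaf, test {P7(miss), P13(miss)}
    N14 x:[0,13] y:[9,32/3] z:[0,7] -> miss, prune

9 AABB tests over nodes [0, 2, 3, 7, 8, 1, 6, 11, 14]; 1 leaf entered; closest miss.

== RESULT ==
miss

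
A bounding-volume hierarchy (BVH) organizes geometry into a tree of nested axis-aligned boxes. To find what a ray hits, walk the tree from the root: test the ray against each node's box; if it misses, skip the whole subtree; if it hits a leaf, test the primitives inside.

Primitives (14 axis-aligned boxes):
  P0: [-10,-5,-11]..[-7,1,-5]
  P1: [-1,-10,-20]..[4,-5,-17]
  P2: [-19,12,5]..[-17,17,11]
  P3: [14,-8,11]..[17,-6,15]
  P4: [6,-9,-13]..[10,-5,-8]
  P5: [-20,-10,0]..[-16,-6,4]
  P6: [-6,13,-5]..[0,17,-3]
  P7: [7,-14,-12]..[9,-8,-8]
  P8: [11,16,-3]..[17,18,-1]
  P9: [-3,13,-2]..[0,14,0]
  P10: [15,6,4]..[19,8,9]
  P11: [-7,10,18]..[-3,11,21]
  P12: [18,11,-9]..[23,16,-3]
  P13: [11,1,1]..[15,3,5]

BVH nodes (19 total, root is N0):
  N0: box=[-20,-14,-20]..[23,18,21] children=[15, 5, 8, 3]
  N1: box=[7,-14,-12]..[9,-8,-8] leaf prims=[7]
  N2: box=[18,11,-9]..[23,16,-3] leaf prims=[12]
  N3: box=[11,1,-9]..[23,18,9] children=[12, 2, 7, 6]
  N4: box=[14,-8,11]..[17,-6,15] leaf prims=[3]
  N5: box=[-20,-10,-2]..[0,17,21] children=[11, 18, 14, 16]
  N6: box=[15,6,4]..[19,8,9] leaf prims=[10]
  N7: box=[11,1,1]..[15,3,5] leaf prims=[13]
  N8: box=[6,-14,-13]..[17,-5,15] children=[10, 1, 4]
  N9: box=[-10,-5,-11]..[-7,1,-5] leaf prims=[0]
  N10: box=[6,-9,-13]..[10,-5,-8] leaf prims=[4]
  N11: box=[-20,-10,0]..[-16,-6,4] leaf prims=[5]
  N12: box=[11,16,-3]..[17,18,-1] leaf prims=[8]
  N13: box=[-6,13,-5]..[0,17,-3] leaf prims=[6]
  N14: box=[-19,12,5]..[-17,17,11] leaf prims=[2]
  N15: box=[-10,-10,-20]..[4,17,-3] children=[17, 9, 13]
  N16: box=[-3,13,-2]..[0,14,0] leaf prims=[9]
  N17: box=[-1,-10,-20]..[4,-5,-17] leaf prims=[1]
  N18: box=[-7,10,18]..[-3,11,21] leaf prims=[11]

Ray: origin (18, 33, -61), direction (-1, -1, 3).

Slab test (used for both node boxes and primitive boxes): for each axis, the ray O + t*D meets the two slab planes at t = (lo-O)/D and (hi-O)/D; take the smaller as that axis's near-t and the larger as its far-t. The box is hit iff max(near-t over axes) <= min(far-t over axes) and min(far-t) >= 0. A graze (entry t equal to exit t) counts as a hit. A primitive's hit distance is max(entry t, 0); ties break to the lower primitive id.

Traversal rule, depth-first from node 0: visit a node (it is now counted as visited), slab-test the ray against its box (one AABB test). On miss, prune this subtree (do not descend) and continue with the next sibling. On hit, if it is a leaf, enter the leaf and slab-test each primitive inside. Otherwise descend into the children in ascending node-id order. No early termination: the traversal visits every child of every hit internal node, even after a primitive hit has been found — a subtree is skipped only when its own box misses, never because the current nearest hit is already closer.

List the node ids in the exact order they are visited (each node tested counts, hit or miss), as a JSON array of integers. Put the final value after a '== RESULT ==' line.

Traverse from the root:
N0 x:[-5,38] y:[15,47] z:[41/3,82/3] -> hit [15,82/3], descend [3, 5, 8, 15]
  N3 x:[-5,7] y:[15,32] z:[52/3,70/3] -> miss, prune
  N5 x:[18,38] y:[16,43] z:[59/3,82/3] -> hit [59/3,82/3], descend [11, 14, 16, 18]
    N11 x:[34,38] y:[39,43] z:[61/3,65/3] -> miss, prune
    N14 x:[35,37] y:[16,21] z:[22,24] -> miss, prune
    N16 x:[18,21] y:[19,20] z:[59/3,61/3] -> hit [59/3,20] leaf, test {P9@t=59/3}
    N18 x:[21,25] y:[22,23] z:[79/3,82/3] -> miss, prune
  N8 x:[1,12] y:[38,47] z:[16,76/3] -> miss, prune
  N15 x:[14,28] y:[16,43] z:[41/3,58/3] -> hit [16,58/3], descend [9, 13, 17]
    N9 x:[25,28] y:[32,38] z:[50/3,56/3] -> miss, prune
    N13 x:[18,24] y:[16,20] z:[56/3,58/3] -> hit [56/3,58/3] leaf, test {P6@t=56/3}
    N17 x:[14,19] y:[38,43] z:[41/3,44/3] -> miss, prune

order=[0, 3, 5, 11, 14, 16, 18, 8, 15, 9, 13, 17]  |boxes|=12  |leaves|=2  hit=P6

== RESULT ==
[0, 3, 5, 11, 14, 16, 18, 8, 15, 9, 13, 17]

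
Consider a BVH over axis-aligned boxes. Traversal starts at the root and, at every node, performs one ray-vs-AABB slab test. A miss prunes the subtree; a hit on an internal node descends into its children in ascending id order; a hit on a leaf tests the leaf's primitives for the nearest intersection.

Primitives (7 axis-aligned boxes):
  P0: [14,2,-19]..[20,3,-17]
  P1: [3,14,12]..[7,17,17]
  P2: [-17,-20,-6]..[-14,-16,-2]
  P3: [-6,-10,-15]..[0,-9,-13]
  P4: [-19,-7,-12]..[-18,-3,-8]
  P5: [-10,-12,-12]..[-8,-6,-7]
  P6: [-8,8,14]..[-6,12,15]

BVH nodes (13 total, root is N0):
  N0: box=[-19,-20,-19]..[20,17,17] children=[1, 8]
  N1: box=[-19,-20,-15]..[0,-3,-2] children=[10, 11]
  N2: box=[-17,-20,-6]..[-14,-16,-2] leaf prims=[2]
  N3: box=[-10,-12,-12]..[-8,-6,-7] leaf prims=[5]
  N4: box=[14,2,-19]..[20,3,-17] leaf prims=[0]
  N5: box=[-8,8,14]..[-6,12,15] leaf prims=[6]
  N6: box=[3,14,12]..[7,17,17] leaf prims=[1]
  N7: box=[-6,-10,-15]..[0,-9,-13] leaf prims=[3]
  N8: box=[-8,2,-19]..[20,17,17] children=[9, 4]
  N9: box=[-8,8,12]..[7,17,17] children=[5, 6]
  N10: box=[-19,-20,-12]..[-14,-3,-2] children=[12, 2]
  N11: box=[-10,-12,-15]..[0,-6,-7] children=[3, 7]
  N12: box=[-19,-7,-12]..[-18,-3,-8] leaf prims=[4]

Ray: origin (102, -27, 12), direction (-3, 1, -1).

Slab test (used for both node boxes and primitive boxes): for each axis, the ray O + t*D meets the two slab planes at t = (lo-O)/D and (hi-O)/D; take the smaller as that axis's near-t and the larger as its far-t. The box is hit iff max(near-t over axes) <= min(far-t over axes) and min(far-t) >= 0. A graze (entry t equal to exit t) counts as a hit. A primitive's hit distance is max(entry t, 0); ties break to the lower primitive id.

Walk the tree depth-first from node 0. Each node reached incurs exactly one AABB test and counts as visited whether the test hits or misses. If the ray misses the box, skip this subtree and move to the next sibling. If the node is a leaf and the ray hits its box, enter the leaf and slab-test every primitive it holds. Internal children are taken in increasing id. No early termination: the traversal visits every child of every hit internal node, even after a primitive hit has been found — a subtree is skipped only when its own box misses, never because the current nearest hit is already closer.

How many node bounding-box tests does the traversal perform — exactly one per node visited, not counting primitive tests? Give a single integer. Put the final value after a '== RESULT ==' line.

Trace the traversal:
N0 x:[82/3,121/3] y:[7,44] z:[-5,31] -> hit [82/3,31], descend [1, 8]
  N1 x:[34,121/3] y:[7,24] z:[14,27] -> miss, prune
  N8 x:[82/3,110/3] y:[29,44] z:[-5,31] -> hit [29,31], descend [4, 9]
    N4 x:[82/3,88/3] y:[29,30] z:[29,31] -> hit [29,88/3] leaf, test {P0@t=29}
    N9 x:[95/3,110/3] y:[35,44] z:[-5,0] -> miss, prune

Summary -> nodes [0, 1, 8, 4, 9]; box-tests=5; leaf-entries=1; first=P0

== RESULT ==
5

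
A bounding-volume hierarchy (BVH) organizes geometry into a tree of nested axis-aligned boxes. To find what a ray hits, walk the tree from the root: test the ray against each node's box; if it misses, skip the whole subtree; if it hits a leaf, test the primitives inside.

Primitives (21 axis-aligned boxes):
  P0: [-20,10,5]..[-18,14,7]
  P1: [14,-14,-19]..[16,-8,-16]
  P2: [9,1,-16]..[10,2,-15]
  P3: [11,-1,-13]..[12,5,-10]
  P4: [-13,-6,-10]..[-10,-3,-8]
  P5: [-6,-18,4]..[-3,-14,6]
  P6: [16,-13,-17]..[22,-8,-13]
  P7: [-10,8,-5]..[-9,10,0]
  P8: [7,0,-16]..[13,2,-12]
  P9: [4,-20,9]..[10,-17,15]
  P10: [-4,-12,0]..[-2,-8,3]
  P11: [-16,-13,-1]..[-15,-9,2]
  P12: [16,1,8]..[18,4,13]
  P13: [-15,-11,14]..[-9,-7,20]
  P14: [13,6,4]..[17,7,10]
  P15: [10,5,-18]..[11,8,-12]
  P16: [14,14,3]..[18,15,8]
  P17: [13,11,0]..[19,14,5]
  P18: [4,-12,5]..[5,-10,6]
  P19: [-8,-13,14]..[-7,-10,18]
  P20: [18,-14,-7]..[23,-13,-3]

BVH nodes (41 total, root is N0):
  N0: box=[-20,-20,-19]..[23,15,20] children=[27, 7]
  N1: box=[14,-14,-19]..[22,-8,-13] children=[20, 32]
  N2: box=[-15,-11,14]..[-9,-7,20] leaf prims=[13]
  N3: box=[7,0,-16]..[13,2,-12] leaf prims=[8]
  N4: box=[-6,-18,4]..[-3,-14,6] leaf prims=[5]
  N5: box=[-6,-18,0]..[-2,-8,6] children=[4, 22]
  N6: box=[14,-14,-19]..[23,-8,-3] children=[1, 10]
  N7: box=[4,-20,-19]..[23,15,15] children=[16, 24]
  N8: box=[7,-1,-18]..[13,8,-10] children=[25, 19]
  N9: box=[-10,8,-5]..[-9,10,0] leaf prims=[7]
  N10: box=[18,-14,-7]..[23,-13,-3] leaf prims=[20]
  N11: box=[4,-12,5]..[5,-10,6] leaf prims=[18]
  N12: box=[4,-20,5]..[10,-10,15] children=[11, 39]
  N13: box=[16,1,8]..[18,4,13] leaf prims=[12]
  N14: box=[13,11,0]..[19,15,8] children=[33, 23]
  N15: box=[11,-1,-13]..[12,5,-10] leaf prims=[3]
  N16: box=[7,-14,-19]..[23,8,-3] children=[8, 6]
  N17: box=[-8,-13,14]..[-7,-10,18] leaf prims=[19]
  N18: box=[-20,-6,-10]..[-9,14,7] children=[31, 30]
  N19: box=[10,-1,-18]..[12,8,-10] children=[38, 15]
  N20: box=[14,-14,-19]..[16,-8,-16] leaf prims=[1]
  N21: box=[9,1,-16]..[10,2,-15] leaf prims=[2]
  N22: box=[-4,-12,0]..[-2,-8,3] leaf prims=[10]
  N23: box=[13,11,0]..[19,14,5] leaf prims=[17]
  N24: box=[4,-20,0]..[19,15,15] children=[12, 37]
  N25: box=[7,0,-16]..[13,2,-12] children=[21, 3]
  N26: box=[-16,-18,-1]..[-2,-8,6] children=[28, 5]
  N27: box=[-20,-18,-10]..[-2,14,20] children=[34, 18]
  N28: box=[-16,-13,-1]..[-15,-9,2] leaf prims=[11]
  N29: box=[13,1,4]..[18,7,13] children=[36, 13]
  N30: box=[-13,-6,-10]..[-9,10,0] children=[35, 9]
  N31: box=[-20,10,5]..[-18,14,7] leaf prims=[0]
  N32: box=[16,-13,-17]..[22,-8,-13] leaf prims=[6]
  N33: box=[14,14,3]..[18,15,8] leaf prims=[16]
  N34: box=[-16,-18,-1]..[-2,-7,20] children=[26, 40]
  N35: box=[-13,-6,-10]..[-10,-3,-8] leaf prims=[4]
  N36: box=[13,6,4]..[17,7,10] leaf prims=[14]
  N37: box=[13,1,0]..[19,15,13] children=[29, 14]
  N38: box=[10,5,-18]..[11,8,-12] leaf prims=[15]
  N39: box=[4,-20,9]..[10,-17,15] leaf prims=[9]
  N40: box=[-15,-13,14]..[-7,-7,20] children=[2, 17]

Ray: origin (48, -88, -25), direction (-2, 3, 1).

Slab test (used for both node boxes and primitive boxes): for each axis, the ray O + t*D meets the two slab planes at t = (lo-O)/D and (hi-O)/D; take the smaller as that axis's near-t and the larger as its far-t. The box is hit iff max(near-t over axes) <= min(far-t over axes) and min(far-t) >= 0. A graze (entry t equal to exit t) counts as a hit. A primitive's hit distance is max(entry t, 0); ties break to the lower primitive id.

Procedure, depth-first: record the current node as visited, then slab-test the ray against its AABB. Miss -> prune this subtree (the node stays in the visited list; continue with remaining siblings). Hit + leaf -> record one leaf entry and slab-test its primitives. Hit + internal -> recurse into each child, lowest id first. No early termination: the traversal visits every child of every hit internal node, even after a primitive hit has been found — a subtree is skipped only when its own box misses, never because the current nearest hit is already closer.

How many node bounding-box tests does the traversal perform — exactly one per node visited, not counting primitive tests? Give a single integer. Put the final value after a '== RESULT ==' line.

Trace the traversal:
N0 x:[25/2,34] y:[68/3,103/3] z:[6,45] -> hit [68/3,34], descend [7, 27]
  N7 x:[25/2,22] y:[68/3,103/3] z:[6,40] -> miss, prune
  N27 x:[25,34] y:[70/3,34] z:[15,45] -> hit [25,34], descend [18, 34]
    N18 x:[57/2,34] y:[82/3,34] z:[15,32] -> hit [57/2,32], descend [30, 31]
      N30 x:[57/2,61/2] y:[82/3,98/3] z:[15,25] -> miss, prune
      N31 x:[33,34] y:[98/3,34] z:[30,32] -> miss, prune
    N34 x:[25,32] y:[70/3,27] z:[24,45] -> hit [25,27], descend [26, 40]
      N26 x:[25,32] y:[70/3,80/3] z:[24,31] -> hit [25,80/3], descend [5, 28]
        N5 x:[25,27] y:[70/3,80/3] z:[25,31] -> hit [25,80/3], descend [4, 22]
          N4 x:[51/2,27] y:[70/3,74/3] z:[29,31] -> miss, prune
          N22 x:[25,26] y:[76/3,80/3] z:[25,28] -> hit [76/3,26] leaf, test {P10@t=76/3}
        N28 x:[63/2,32] y:[25,79/3] z:[24,27] -> miss, prune
      N40 x:[55/2,63/2] y:[25,27] z:[39,45] -> miss, prune

Summary -> nodes [0, 7, 27, 18, 30, 31, 34, 26, 5, 4, 22, 28, 40]; box-tests=13; leaf-entries=1; first=P10

== RESULT ==
13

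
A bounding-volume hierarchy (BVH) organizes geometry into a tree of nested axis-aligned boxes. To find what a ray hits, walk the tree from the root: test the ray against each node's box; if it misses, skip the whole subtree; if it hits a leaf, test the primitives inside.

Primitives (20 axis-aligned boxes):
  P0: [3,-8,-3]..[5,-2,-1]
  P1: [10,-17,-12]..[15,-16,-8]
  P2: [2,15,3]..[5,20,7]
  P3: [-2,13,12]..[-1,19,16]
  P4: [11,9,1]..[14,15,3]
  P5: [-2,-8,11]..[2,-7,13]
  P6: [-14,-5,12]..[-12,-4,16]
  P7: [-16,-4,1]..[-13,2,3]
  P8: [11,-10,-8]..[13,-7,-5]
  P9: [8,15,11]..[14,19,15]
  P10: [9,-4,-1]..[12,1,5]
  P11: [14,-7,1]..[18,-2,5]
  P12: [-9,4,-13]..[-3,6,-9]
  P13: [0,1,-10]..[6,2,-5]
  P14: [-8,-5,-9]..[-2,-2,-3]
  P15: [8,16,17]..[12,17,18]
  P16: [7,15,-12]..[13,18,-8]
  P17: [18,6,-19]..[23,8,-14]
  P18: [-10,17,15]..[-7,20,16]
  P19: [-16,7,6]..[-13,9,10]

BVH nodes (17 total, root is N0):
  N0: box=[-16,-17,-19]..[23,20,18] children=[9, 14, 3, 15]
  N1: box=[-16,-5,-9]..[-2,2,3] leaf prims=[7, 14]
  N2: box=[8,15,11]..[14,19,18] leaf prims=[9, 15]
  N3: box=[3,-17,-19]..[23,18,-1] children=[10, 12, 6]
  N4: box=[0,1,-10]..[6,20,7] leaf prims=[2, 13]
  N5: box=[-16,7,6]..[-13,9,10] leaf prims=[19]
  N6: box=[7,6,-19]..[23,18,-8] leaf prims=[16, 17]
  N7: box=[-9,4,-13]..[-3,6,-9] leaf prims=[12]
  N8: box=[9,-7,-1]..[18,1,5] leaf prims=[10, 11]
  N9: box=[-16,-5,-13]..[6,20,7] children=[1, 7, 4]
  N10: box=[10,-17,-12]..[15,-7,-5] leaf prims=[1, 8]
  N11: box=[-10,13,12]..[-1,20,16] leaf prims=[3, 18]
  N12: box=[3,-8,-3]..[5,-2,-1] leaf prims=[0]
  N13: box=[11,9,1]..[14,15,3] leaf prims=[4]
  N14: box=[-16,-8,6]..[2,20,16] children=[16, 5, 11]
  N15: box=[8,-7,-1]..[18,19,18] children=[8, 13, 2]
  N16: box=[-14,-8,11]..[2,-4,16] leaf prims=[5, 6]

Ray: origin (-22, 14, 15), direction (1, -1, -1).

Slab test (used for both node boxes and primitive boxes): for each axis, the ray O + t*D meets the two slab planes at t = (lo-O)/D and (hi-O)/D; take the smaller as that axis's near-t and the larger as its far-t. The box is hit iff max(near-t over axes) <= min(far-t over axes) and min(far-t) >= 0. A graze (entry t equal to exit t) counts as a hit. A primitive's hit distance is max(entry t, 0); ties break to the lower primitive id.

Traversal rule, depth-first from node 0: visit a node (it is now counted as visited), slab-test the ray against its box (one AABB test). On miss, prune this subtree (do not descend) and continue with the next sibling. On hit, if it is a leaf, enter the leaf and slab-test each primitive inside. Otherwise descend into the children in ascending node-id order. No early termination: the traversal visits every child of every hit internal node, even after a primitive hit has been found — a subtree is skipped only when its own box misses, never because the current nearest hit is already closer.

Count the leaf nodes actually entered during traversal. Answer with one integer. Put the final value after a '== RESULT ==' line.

Trace the traversal:
N0 x:[6,45] y:[-6,31] z:[-3,34] -> hit [6,31], descend [3, 9, 14, 15]
  N3 x:[25,45] y:[-4,31] z:[16,34] -> hit [25,31], descend [6, 10, 12]
    N6 x:[29,45] y:[-4,8] z:[23,34] -> miss, prune
    N10 x:[32,37] y:[21,31] z:[20,27] -> miss, prune
    N12 x:[25,27] y:[16,22] z:[16,18] -> miss, prune
  N9 x:[6,28] y:[-6,19] z:[8,28] -> hit [8,19], descend [1, 4, 7]
    N1 x:[6,20] y:[12,19] z:[12,24] -> hit [12,19] leaf, test {P7(miss), P14@t=18}
    N4 x:[22,28] y:[-6,13] z:[8,25] -> miss, prune
    N7 x:[13,19] y:[8,10] z:[24,28] -> miss, prune
  N14 x:[6,24] y:[-6,22] z:[-1,9] -> hit [6,9], descend [5, 11, 16]
    N5 x:[6,9] y:[5,7] z:[5,9] -> hit [6,7] leaf, test {P19@t=6}
    N11 x:[12,21] y:[-6,1] z:[-1,3] -> miss, prune
    N16 x:[8,24] y:[18,22] z:[-1,4] -> miss, prune
  N15 x:[30,40] y:[-5,21] z:[-3,16] -> miss, prune

14 AABB tests over nodes [0, 3, 6, 10, 12, 9, 1, 4, 7, 14, 5, 11, 16, 15]; 2 leaves entered; closest P19.

== RESULT ==
2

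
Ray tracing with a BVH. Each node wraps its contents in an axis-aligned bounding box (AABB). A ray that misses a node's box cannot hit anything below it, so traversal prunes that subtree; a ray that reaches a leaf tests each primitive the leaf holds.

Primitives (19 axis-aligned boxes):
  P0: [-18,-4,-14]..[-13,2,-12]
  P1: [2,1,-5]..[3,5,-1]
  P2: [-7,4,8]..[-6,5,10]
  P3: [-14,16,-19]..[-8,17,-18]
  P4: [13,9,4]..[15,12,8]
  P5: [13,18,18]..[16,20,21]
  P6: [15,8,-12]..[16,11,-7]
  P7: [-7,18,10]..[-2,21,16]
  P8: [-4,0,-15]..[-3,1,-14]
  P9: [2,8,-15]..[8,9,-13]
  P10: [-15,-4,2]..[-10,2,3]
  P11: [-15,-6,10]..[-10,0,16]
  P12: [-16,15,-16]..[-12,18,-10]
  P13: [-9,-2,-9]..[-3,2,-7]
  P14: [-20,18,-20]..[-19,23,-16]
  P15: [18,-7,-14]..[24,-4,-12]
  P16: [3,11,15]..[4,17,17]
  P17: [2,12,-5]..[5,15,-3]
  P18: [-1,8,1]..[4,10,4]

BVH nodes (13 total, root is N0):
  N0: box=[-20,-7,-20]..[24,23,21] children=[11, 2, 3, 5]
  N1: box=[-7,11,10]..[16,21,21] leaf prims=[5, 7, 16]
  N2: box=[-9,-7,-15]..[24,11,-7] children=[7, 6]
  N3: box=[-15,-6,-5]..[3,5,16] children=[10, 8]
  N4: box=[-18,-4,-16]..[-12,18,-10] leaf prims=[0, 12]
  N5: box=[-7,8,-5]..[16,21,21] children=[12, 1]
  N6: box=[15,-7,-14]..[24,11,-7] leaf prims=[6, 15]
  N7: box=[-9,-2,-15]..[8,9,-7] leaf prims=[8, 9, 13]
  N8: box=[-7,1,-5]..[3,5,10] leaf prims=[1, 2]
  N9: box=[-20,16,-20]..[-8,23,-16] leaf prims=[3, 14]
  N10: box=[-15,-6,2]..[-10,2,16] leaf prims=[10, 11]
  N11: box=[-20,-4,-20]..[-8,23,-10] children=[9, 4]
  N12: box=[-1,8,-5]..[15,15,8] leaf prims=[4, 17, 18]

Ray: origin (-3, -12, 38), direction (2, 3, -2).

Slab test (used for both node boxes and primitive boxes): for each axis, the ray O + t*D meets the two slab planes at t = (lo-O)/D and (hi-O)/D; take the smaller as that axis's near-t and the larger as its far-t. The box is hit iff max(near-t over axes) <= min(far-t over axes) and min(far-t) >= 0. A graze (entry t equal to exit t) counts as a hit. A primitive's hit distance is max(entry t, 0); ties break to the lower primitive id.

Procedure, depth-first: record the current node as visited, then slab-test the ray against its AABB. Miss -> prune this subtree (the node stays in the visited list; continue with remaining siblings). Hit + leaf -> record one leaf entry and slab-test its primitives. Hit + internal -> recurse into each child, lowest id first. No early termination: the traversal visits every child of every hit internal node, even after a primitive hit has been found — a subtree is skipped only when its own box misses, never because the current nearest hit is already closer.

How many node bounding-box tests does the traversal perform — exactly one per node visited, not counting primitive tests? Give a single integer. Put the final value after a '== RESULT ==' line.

Walk:
N0 x:[-17/2,27/2] y:[5/3,35/3] z:[17/2,29] -> hit [17/2,35/3], descend [2, 3, 5, 11]
  N2 x:[-3,27/2] y:[5/3,23/3] z:[45/2,53/2] -> miss, prune
  N3 x:[-6,3] y:[2,17/3] z:[11,43/2] -> miss, prune
  N5 x:[-2,19/2] y:[20/3,11] z:[17/2,43/2] -> hit [17/2,19/2], descend [1, 12]
    N1 x:[-2,19/2] y:[23/3,11] z:[17/2,14] -> hit [17/2,19/2] leaf, test {P5(miss), P7(miss), P16(miss)}
    N12 x:[1,9] y:[20/3,9] z:[15,43/2] -> miss, prune
  N11 x:[-17/2,-5/2] y:[8/3,35/3] z:[24,29] -> miss, prune

Summary -> nodes [0, 2, 3, 5, 1, 12, 11]; box-tests=7; leaf-entries=1; first=miss

== RESULT ==
7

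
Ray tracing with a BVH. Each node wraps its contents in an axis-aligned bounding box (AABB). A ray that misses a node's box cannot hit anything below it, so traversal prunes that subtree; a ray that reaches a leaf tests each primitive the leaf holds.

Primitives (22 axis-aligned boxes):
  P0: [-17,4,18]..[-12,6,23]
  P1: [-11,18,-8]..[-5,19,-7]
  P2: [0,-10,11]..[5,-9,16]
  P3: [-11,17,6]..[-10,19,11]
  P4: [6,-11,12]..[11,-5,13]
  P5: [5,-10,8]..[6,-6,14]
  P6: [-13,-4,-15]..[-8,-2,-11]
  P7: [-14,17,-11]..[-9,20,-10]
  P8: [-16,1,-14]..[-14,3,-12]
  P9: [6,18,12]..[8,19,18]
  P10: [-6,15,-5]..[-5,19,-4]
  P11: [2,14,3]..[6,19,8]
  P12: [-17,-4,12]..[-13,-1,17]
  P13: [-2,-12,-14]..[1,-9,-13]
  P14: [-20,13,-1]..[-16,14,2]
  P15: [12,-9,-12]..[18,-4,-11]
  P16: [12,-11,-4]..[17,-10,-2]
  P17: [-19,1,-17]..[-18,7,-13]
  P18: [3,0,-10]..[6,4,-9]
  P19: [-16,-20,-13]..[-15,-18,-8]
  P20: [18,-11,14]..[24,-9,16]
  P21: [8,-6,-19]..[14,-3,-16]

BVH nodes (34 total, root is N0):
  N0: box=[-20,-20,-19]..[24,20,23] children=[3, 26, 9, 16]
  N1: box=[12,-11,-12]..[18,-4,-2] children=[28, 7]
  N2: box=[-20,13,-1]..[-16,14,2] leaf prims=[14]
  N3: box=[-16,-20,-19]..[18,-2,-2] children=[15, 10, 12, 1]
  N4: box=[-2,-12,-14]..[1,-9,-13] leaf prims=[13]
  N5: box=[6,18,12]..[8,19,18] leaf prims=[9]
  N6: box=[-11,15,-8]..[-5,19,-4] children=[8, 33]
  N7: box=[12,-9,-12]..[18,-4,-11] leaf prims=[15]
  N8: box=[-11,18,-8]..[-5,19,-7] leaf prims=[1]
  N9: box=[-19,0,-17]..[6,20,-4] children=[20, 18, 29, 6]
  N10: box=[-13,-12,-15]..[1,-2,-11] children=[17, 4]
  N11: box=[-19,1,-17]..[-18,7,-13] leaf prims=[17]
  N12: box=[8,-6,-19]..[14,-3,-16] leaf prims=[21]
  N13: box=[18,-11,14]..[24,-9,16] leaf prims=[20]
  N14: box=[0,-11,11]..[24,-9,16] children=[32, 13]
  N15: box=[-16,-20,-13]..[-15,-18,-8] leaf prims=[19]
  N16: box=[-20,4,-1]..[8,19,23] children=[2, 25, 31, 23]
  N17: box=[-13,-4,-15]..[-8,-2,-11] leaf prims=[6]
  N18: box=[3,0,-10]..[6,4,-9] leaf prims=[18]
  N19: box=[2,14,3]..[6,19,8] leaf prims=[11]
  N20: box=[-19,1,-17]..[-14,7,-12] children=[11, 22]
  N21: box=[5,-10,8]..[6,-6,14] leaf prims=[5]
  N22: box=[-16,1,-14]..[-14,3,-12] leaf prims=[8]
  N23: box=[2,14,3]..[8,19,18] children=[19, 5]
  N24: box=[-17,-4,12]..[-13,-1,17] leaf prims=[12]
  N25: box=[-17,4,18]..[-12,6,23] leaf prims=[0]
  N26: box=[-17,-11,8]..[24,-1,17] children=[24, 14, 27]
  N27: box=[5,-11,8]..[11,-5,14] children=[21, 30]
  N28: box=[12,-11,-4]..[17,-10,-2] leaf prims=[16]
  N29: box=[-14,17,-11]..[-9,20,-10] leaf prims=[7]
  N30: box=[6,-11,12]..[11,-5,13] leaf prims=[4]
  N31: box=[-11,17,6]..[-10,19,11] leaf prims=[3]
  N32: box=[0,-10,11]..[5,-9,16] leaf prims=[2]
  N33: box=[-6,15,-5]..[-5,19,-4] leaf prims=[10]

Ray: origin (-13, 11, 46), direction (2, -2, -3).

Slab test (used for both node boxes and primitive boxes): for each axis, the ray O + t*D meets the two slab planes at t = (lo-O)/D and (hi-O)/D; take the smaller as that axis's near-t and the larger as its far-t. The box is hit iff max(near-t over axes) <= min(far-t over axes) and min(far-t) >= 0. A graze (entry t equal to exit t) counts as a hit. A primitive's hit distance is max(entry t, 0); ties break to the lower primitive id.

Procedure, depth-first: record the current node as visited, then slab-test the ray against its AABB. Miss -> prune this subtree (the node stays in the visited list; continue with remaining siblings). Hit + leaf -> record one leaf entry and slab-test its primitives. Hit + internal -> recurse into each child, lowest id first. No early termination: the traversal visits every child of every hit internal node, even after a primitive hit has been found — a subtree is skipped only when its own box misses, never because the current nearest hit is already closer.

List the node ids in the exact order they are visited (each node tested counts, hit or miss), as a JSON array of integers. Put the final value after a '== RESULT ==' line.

Traverse from the root:
N0 x:[-7/2,37/2] y:[-9/2,31/2] z:[23/3,65/3] -> hit [23/3,31/2], descend [3, 9, 16, 26]
  N3 x:[-3/2,31/2] y:[13/2,31/2] z:[16,65/3] -> miss, prune
  N9 x:[-3,19/2] y:[-9/2,11/2] z:[50/3,21] -> miss, prune
  N16 x:[-7/2,21/2] y:[-4,7/2] z:[23/3,47/3] -> miss, prune
  N26 x:[-2,37/2] y:[6,11] z:[29/3,38/3] -> hit [29/3,11], descend [14, 24, 27]
    N14 x:[13/2,37/2] y:[10,11] z:[10,35/3] -> hit [10,11], descend [13, 32]
      N13 x:[31/2,37/2] y:[10,11] z:[10,32/3] -> miss, prune
      N32 x:[13/2,9] y:[10,21/2] z:[10,35/3] -> miss, prune
    N24 x:[-2,0] y:[6,15/2] z:[29/3,34/3] -> miss, prune
    N27 x:[9,12] y:[8,11] z:[32/3,38/3] -> hit [32/3,11], descend [21, 30]
      N21 x:[9,19/2] y:[17/2,21/2] z:[32/3,38/3] -> miss, prune
      N30 x:[19/2,12] y:[8,11] z:[11,34/3] -> hit [11,11] leaf, test {P4@t=11}

Visited [0, 3, 9, 16, 26, 14, 13, 32, 24, 27, 21, 30]. Tests: 12 box, 1 leaf. Nearest: P4.

== RESULT ==
[0, 3, 9, 16, 26, 14, 13, 32, 24, 27, 21, 30]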